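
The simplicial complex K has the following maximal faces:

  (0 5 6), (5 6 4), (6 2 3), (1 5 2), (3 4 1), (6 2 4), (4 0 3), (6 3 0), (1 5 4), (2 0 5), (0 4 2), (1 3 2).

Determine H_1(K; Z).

We work with the vertex ordering 0 < 1 < 2 < 3 < 4 < 5 < 6. The simplices of K, each written with vertices in increasing order, are:

  0-simplices (7): [0], [1], [2], [3], [4], [5], [6]
  1-simplices (18): [0,2], [0,3], [0,4], [0,5], [0,6], [1,2], [1,3], [1,4], [1,5], [2,3], [2,4], [2,5], [2,6], [3,4], [3,6], [4,5], [4,6], [5,6]
  2-simplices (12): [0,2,4], [0,2,5], [0,3,4], [0,3,6], [0,5,6], [1,2,3], [1,2,5], [1,3,4], [1,4,5], [2,3,6], [2,4,6], [4,5,6]

Hence C_0 ≅ Z^7, C_1 ≅ Z^18, C_2 ≅ Z^12.

The boundary map ∂_1: C_1 → C_0 sends each edge [p,q] (with p < q) to q − p. For instance
  ∂[0,6] = [6] − [0].
The 7×18 boundary matrix has rank 6 and Smith normal form diag(1,1,1,1,1,1).

The boundary map ∂_2: C_2 → C_1 acts by ∂[p,q,r] = [q,r] − [p,r] + [p,q]. For instance
  ∂[1,2,3] = [2,3] − [1,3] + [1,2],
  ∂[4,5,6] = [5,6] − [4,6] + [4,5].
This gives a 18×12 integer matrix of rank 12; reducing to Smith normal form yields diagonal entries (1,1,1,1,1,1,1,1,1,1,1,2).

Now H_k = ker ∂_k / im ∂_{k+1}, so:

  H_1: rank ker ∂_1 − rank ∂_2 = (18 − 6) − 12 = 0, and ∂_2 has invariant factor 2 > 1, so H_1 = Z/2Z.

(K is a triangulation of the real projective plane RP^2.)

H_1 ≅ Z/2Z.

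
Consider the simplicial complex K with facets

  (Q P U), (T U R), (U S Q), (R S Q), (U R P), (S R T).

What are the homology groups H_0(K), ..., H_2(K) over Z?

Take the total order P < Q < R < S < T < U on the vertex set. Then K (dimension 2) consists of the simplices:

  0-simplices (6): P, Q, R, S, T, U
  1-simplices (12): PQ, PR, PU, QR, QS, QU, RS, RT, RU, ST, SU, TU
  2-simplices (6): PQU, PRU, QRS, QSU, RST, RTU

giving chain groups C_0 ≅ Z^6, C_1 ≅ Z^12, C_2 ≅ Z^6.

∂_1: C_1 → C_0 is given by ∂[p,q] = [q] − [p]. For instance
  ∂RU = U − R.
As a 6×12 matrix over Z this has rank 5, with invariant factors (1,1,1,1,1).

∂_2: C_2 → C_1 sends each 2-simplex [p,q,r] to [q,r] − [p,r] + [p,q]. For instance
  ∂QSU = SU − QU + QS,
  ∂PQU = QU − PU + PQ.
As a 12×6 matrix over Z this has rank 6, with invariant factors (1,1,1,1,1,1).

From H_k ≅ ker(∂_k) / im(∂_{k+1}) we obtain:

  H_0: rank C_0 − rank ∂_1 = 6 − 5 = 1, and the invariant factors of ∂_1 are all 1, so H_0 = Z.
  H_1: rank ker ∂_1 − rank ∂_2 = (12 − 5) − 6 = 1, and the invariant factors of ∂_2 are all 1, so H_1 = Z.
  H_2: rank ker ∂_2 − rank ∂_3 = (6 − 6) − 0 = 0, and there is no ∂_3, so H_2 = 0.

As a check, the Euler characteristic is 6 − 12 + 6 = 0, which agrees with 1 − 1 + 0 = 0.
(K is a triangulation of the cylinder S^1 x I.)

H_0 = Z,  H_1 = Z,  H_2 = 0.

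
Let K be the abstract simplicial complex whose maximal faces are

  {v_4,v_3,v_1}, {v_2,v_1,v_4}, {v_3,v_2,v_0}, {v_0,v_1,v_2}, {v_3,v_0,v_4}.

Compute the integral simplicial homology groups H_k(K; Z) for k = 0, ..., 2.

Take the total order v_0 < v_1 < v_2 < v_3 < v_4 on the vertex set. Then K (dimension 2) consists of the simplices:

  0-simplices (5): [v_0], [v_1], [v_2], [v_3], [v_4]
  1-simplices (10): [v_0,v_1], [v_0,v_2], [v_0,v_3], [v_0,v_4], [v_1,v_2], [v_1,v_3], [v_1,v_4], [v_2,v_3], [v_2,v_4], [v_3,v_4]
  2-simplices (5): [v_0,v_1,v_2], [v_0,v_2,v_3], [v_0,v_3,v_4], [v_1,v_2,v_4], [v_1,v_3,v_4]

giving chain groups C_0 ≅ Z^5, C_1 ≅ Z^10, C_2 ≅ Z^5.

The boundary map ∂_1: C_1 → C_0 maps an edge to its endpoints' difference, ∂[p,q] = q − p. For instance
  ∂[v_1,v_4] = [v_4] − [v_1].
The resulting 5×10 matrix has rank 4, and its Smith normal form has invariant factors (1,1,1,1).

Boundary ∂_2: C_2 → C_1 acts by ∂[p,q,r] = [q,r] − [p,r] + [p,q]. For instance
  ∂[v_0,v_1,v_2] = [v_1,v_2] − [v_0,v_2] + [v_0,v_1],
  ∂[v_1,v_3,v_4] = [v_3,v_4] − [v_1,v_4] + [v_1,v_3].
As a 10×5 matrix over Z this has rank 5, with invariant factors (1,1,1,1,1).

From H_k ≅ ker(∂_k) / im(∂_{k+1}) we obtain:

  H_0: rank C_0 − rank ∂_1 = 5 − 4 = 1, and the invariant factors of ∂_1 are all 1, so H_0 ≅ Z.
  H_1: rank ker ∂_1 − rank ∂_2 = (10 − 4) − 5 = 1, and the invariant factors of ∂_2 are all 1, so H_1 ≅ Z.
  H_2: rank ker ∂_2 − rank ∂_3 = (5 − 5) − 0 = 0, and there is no ∂_3, so H_2 ≅ 0.

H_0 ≅ Z,  H_1 ≅ Z,  H_2 = 0.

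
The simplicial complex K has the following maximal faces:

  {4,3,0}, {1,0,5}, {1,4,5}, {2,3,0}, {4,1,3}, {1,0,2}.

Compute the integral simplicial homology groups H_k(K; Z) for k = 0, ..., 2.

H_0 ≅ Z,  H_1 ≅ Z,  H_2 = 0.

Take the total order 0 < 1 < 2 < 3 < 4 < 5 on the vertex set. Then K (dimension 2) consists of the simplices:

  0-simplices (6): [0], [1], [2], [3], [4], [5]
  1-simplices (12): [0,1], [0,2], [0,3], [0,4], [0,5], [1,2], [1,3], [1,4], [1,5], [2,3], [3,4], [4,5]
  2-simplices (6): [0,1,2], [0,1,5], [0,2,3], [0,3,4], [1,3,4], [1,4,5]

giving chain groups C_0 ≅ Z^6, C_1 ≅ Z^12, C_2 ≅ Z^6.

∂_1: C_1 → C_0 is given by ∂[p,q] = [q] − [p].
The 6×12 boundary matrix has rank 5 and Smith normal form diag(1,1,1,1,1).

Boundary ∂_2: C_2 → C_1 sends each 2-simplex [p,q,r] to [q,r] − [p,r] + [p,q]. For instance
  ∂[1,4,5] = [4,5] − [1,5] + [1,4],
  ∂[0,1,5] = [1,5] − [0,5] + [0,1].
This gives a 12×6 integer matrix of rank 6; reducing to Smith normal form yields diagonal entries (1,1,1,1,1,1).

Computing H_k = (kernel of ∂_k) / (image of ∂_{k+1}):

  H_0: rank C_0 − rank ∂_1 = 6 − 5 = 1, and the invariant factors of ∂_1 are all 1, so H_0 = Z.
  H_1: rank ker ∂_1 − rank ∂_2 = (12 − 5) − 6 = 1, and the invariant factors of ∂_2 are all 1, so H_1 = Z.
  H_2: rank ker ∂_2 − rank ∂_3 = (6 − 6) − 0 = 0, and there is no ∂_3, so H_2 = 0.

(K is a triangulation of the cylinder S^1 x I.)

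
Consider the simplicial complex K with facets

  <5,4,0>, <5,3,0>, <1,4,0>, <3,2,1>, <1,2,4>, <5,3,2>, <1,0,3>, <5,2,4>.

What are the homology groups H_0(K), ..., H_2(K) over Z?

H_0 = Z,  H_1 = 0,  H_2 = Z.

Order the vertices as 0 < 1 < 2 < 3 < 4 < 5. Listing each simplex with vertices in this order, K has dimension 2 with simplices:

  0-simplices (6): [0], [1], [2], [3], [4], [5]
  1-simplices (12): [0,1], [0,3], [0,4], [0,5], [1,2], [1,3], [1,4], [2,3], [2,4], [2,5], [3,5], [4,5]
  2-simplices (8): [0,1,3], [0,1,4], [0,3,5], [0,4,5], [1,2,3], [1,2,4], [2,3,5], [2,4,5]

so the chain groups are C_0 ≅ Z^6, C_1 ≅ Z^12, C_2 ≅ Z^8.

Boundary ∂_1: C_1 → C_0 maps an edge to its endpoints' difference, ∂[p,q] = q − p. For instance
  ∂[1,3] = [3] − [1].
As a 6×12 matrix over Z this has rank 5, with invariant factors (1,1,1,1,1).

The boundary map ∂_2: C_2 → C_1 maps a triangle to the signed sum of its edges. For instance
  ∂[0,1,4] = [1,4] − [0,4] + [0,1],
  ∂[1,2,3] = [2,3] − [1,3] + [1,2].
The 12×8 boundary matrix has rank 7 and Smith normal form diag(1,1,1,1,1,1,1).

Reading off H_k = ker ∂_k / im ∂_{k+1}:

  H_0: rank C_0 − rank ∂_1 = 6 − 5 = 1, and the invariant factors of ∂_1 are all 1, so H_0 ≅ Z.
  H_1: rank ker ∂_1 − rank ∂_2 = (12 − 5) − 7 = 0, and the invariant factors of ∂_2 are all 1, so H_1 ≅ 0.
  H_2: rank ker ∂_2 − rank ∂_3 = (8 − 7) − 0 = 1, and there is no ∂_3, so H_2 ≅ Z.

(K is a triangulation of the 2-sphere S^2.)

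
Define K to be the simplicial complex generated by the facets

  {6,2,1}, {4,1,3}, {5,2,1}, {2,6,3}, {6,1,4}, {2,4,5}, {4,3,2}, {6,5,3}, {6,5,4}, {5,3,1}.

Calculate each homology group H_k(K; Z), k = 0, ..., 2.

H_0 = Z,  H_1 = Z/2Z,  H_2 = 0.

Order the vertices as 1 < 2 < 3 < 4 < 5 < 6. Listing each simplex with vertices in this order, K has dimension 2 with simplices:

  0-simplices (6): [1], [2], [3], [4], [5], [6]
  1-simplices (15): [1,2], [1,3], [1,4], [1,5], [1,6], [2,3], [2,4], [2,5], [2,6], [3,4], [3,5], [3,6], [4,5], [4,6], [5,6]
  2-simplices (10): [1,2,5], [1,2,6], [1,3,4], [1,3,5], [1,4,6], [2,3,4], [2,3,6], [2,4,5], [3,5,6], [4,5,6]

Hence C_0 ≅ Z^6, C_1 ≅ Z^15, C_2 ≅ Z^10.

Boundary ∂_1: C_1 → C_0 maps an edge to its endpoints' difference, ∂[p,q] = q − p. For instance
  ∂[4,5] = [5] − [4].
The 6×15 boundary matrix has rank 5 and Smith normal form diag(1,1,1,1,1).

∂_2: C_2 → C_1 maps a triangle to the signed sum of its edges. For instance
  ∂[1,2,6] = [2,6] − [1,6] + [1,2],
  ∂[1,4,6] = [4,6] − [1,6] + [1,4].
The resulting 15×10 matrix has rank 10, and its Smith normal form has invariant factors (1,1,1,1,1,1,1,1,1,2).

Computing H_k = (kernel of ∂_k) / (image of ∂_{k+1}):

  H_0: rank C_0 − rank ∂_1 = 6 − 5 = 1, and the invariant factors of ∂_1 are all 1, so H_0 = Z.
  H_1: rank ker ∂_1 − rank ∂_2 = (15 − 5) − 10 = 0, and ∂_2 has invariant factor 2 > 1, so H_1 = Z/2Z.
  H_2: rank ker ∂_2 − rank ∂_3 = (10 − 10) − 0 = 0, and there is no ∂_3, so H_2 = 0.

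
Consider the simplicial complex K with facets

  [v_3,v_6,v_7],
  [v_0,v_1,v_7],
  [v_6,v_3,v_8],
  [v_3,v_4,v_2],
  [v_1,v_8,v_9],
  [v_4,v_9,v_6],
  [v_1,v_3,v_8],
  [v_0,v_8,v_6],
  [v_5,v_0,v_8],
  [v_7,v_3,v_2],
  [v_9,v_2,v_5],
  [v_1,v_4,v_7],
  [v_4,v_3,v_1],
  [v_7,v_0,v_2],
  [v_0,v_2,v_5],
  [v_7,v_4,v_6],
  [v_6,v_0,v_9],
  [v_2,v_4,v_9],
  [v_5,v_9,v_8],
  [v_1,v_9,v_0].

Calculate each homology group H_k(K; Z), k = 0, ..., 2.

H_0 = Z,  H_1 = Z ⊕ Z/2,  H_2 = 0.

We work with the vertex ordering v_0 < v_1 < v_2 < v_3 < v_4 < v_5 < v_6 < v_7 < v_8 < v_9. The simplices of K, each written with vertices in increasing order, are:

  0-simplices (10): [v_0], [v_1], [v_2], [v_3], [v_4], [v_5], [v_6], [v_7], [v_8], [v_9]
  1-simplices (30): (30 of them)
  2-simplices (20): (20 of them)

Hence C_0 ≅ Z^10, C_1 ≅ Z^30, C_2 ≅ Z^20.

The boundary map ∂_1: C_1 → C_0 is given by ∂[p,q] = [q] − [p]. For instance
  ∂[v_2,v_4] = [v_4] − [v_2].
The resulting 10×30 matrix has rank 9, and its Smith normal form has invariant factors (1,1,1,1,1,1,1,1,1).

Boundary ∂_2: C_2 → C_1 sends each 2-simplex [p,q,r] to [q,r] − [p,r] + [p,q]. For instance
  ∂[v_1,v_3,v_4] = [v_3,v_4] − [v_1,v_4] + [v_1,v_3],
  ∂[v_3,v_6,v_7] = [v_6,v_7] − [v_3,v_7] + [v_3,v_6].
As a 30×20 matrix over Z this has rank 20, with invariant factors (1,1,1,1,1,1,1,1,1,1,1,1,1,1,1,1,1,1,1,2).

From H_k ≅ ker(∂_k) / im(∂_{k+1}) we obtain:

  H_0: rank C_0 − rank ∂_1 = 10 − 9 = 1, and the invariant factors of ∂_1 are all 1, so H_0 = Z.
  H_1: rank ker ∂_1 − rank ∂_2 = (30 − 9) − 20 = 1, and ∂_2 has invariant factor 2 > 1, so H_1 = Z ⊕ Z/2.
  H_2: rank ker ∂_2 − rank ∂_3 = (20 − 20) − 0 = 0, and there is no ∂_3, so H_2 = 0.

As a check, the Euler characteristic is 10 − 30 + 20 = 0, which agrees with 1 − 1 + 0 = 0.
(K is a triangulation of the Klein bottle.)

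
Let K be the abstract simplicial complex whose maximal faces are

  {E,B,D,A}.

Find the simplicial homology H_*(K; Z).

H_0 = Z,  H_1 = 0,  H_2 = 0,  H_3 = 0.

Fix the vertex order A < B < D < E and write every simplex with vertices in increasing order. Then dim K = 3 and the simplices of K are:

  0-simplices (4): A, B, D, E
  1-simplices (6): AB, AD, AE, BD, BE, DE
  2-simplices (4): ABD, ABE, ADE, BDE
  3-simplices (1): ABDE

Hence C_0 ≅ Z^4, C_1 ≅ Z^6, C_2 ≅ Z^4, C_3 ≅ Z^1.

The boundary map ∂_1: C_1 → C_0 sends each edge [p,q] (with p < q) to q − p.
The resulting 4×6 matrix has rank 3, and its Smith normal form has invariant factors (1,1,1).

The boundary map ∂_2: C_2 → C_1 maps a triangle to the signed sum of its edges. For instance
  ∂ADE = DE − AE + AD,
  ∂ABE = BE − AE + AB.
As a 6×4 matrix over Z this has rank 3, with invariant factors (1,1,1).

The boundary map ∂_3: C_3 → C_2 sends each 3-simplex σ to the alternating sum Σ_i (−1)^i (σ with its i-th vertex removed). For instance
  ∂ABDE = BDE − ADE + ABE − ABD.
The 4×1 boundary matrix has rank 1 and Smith normal form diag(1).

Computing H_k = (kernel of ∂_k) / (image of ∂_{k+1}):

  H_0: rank C_0 − rank ∂_1 = 4 − 3 = 1, and the invariant factors of ∂_1 are all 1, so H_0 = Z.
  H_1: rank ker ∂_1 − rank ∂_2 = (6 − 3) − 3 = 0, and the invariant factors of ∂_2 are all 1, so H_1 = 0.
  H_2: rank ker ∂_2 − rank ∂_3 = (4 − 3) − 1 = 0, and the invariant factors of ∂_3 are all 1, so H_2 = 0.
  H_3: rank ker ∂_3 − rank ∂_4 = (1 − 1) − 0 = 0, and there is no ∂_4, so H_3 = 0.

As a check, the Euler characteristic is 4 − 6 + 4 − 1 = 1, which agrees with 1 − 0 + 0 − 0 = 1.
(K is a triangulation of the 3-simplex.)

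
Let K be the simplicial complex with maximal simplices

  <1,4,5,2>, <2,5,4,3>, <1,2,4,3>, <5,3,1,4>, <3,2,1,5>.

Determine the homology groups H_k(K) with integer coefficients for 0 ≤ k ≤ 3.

H_0 = Z,  H_1 = 0,  H_2 = 0,  H_3 = Z.

K has 5 vertices, 10 edges, 10 triangles, 5 3-simplices.
rank ∂_0 = 0, rank ∂_1 = 4 ⇒ b_0 = 5 − 0 − 4 = 1; all invariant factors of ∂_1 are 1 so no torsion. So H_0 = Z.
rank ∂_1 = 4, rank ∂_2 = 6 ⇒ b_1 = 10 − 4 − 6 = 0; all invariant factors of ∂_2 are 1 so no torsion. So H_1 = 0.
rank ∂_2 = 6, rank ∂_3 = 4 ⇒ b_2 = 10 − 6 − 4 = 0; all invariant factors of ∂_3 are 1 so no torsion. So H_2 = 0.
rank ∂_3 = 4, rank ∂_4 = 0 ⇒ b_3 = 5 − 4 − 0 = 1. So H_3 = Z.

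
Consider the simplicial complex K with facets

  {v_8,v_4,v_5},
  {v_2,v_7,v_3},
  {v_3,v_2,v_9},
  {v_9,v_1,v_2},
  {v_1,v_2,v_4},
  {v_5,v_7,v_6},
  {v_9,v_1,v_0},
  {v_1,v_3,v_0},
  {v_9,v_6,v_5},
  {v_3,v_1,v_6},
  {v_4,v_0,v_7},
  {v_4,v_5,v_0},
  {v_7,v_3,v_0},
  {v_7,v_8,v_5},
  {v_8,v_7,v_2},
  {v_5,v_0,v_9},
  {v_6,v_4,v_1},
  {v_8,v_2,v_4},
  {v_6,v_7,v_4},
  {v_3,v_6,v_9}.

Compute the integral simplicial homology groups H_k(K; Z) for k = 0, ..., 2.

Take the total order v_0 < v_1 < v_2 < v_3 < v_4 < v_5 < v_6 < v_7 < v_8 < v_9 on the vertex set. Then K (dimension 2) consists of the simplices:

  0-simplices (10): [v_0], [v_1], [v_2], [v_3], [v_4], [v_5], [v_6], [v_7], [v_8], [v_9]
  1-simplices (30): (30 of them)
  2-simplices (20): (20 of them)

Hence C_0 ≅ Z^10, C_1 ≅ Z^30, C_2 ≅ Z^20.

The boundary map ∂_1: C_1 → C_0 is given by ∂[p,q] = [q] − [p].
As a 10×30 matrix over Z this has rank 9, with invariant factors (1,1,1,1,1,1,1,1,1).

The boundary map ∂_2: C_2 → C_1 acts by ∂[p,q,r] = [q,r] − [p,r] + [p,q]. For instance
  ∂[v_0,v_4,v_5] = [v_4,v_5] − [v_0,v_5] + [v_0,v_4],
  ∂[v_4,v_6,v_7] = [v_6,v_7] − [v_4,v_7] + [v_4,v_6].
The resulting 30×20 matrix has rank 20, and its Smith normal form has invariant factors (1,1,1,1,1,1,1,1,1,1,1,1,1,1,1,1,1,1,1,2).

From H_k ≅ ker(∂_k) / im(∂_{k+1}) we obtain:

  H_0: rank C_0 − rank ∂_1 = 10 − 9 = 1, and the invariant factors of ∂_1 are all 1, so H_0 = Z.
  H_1: rank ker ∂_1 − rank ∂_2 = (30 − 9) − 20 = 1, and ∂_2 has invariant factor 2 > 1, so H_1 = Z ⊕ Z/2Z.
  H_2: rank ker ∂_2 − rank ∂_3 = (20 − 20) − 0 = 0, and there is no ∂_3, so H_2 = 0.

(K is a triangulation of the Klein bottle.)

H_0 = Z,  H_1 = Z ⊕ Z/2Z,  H_2 = 0.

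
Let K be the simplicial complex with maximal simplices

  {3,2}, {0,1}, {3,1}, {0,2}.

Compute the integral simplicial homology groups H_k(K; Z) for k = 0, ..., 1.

Order the vertices as 0 < 1 < 2 < 3. Listing each simplex with vertices in this order, K has dimension 1 with simplices:

  0-simplices (4): [0], [1], [2], [3]
  1-simplices (4): [0,1], [0,2], [1,3], [2,3]

so the chain groups are C_0 ≅ Z^4, C_1 ≅ Z^4.

∂_1: C_1 → C_0 sends each edge [p,q] (with p < q) to q − p. For instance
  ∂[0,2] = [2] − [0].
This gives a 4×4 integer matrix of rank 3; reducing to Smith normal form yields diagonal entries (1,1,1).

From H_k ≅ ker(∂_k) / im(∂_{k+1}) we obtain:

  H_0: rank C_0 − rank ∂_1 = 4 − 3 = 1, and the invariant factors of ∂_1 are all 1, so H_0 ≅ Z.
  H_1: rank ker ∂_1 − rank ∂_2 = (4 − 3) − 0 = 1, and there is no ∂_2, so H_1 ≅ Z.

H_0 ≅ Z,  H_1 ≅ Z.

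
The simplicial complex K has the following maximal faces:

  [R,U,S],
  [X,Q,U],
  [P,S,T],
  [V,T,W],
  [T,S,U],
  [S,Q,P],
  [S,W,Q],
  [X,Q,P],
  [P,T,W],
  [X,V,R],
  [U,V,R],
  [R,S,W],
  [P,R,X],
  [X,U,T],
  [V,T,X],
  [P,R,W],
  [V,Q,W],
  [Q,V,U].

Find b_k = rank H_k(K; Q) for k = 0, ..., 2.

Order the vertices as P < Q < R < S < T < U < V < W < X. Listing each simplex with vertices in this order, K has dimension 2 with simplices:

  0-simplices (9): P, Q, R, S, T, U, V, W, X
  1-simplices (27): PQ, PR, PS, PT, PW, PX, QS, QU, QV, QW, QX, RS, RU, RV, RW, RX, ST, SU, SW, TU, TV, TW, TX, UV, UX, VW, VX
  2-simplices (18): PQS, PQX, PRW, PRX, PST, PTW, QSW, QUV, QUX, QVW, RSU, RSW, RUV, RVX, STU, TUX, TVW, TVX

so the chain groups are C_0 ≅ Z^9, C_1 ≅ Z^27, C_2 ≅ Z^18.

Boundary ∂_1: C_1 → C_0 sends each edge [p,q] (with p < q) to q − p.
This gives a 9×27 integer matrix of rank 8; reducing to Smith normal form yields diagonal entries (1,1,1,1,1,1,1,1).

The boundary map ∂_2: C_2 → C_1 sends each 2-simplex [p,q,r] to [q,r] − [p,r] + [p,q]. For instance
  ∂PRW = RW − PW + PR,
  ∂RSU = SU − RU + RS.
The resulting 27×18 matrix has rank 18, and its Smith normal form has invariant factors (1,1,1,1,1,1,1,1,1,1,1,1,1,1,1,1,1,2).

Computing H_k = (kernel of ∂_k) / (image of ∂_{k+1}):

  H_0: rank C_0 − rank ∂_1 = 9 − 8 = 1, and the invariant factors of ∂_1 are all 1, so H_0 ≅ Z.
  H_1: rank ker ∂_1 − rank ∂_2 = (27 − 8) − 18 = 1, and ∂_2 has invariant factor 2 > 1, so H_1 ≅ Z ⊕ Z/2.
  H_2: rank ker ∂_2 − rank ∂_3 = (18 − 18) − 0 = 0, and there is no ∂_3, so H_2 ≅ 0.

(K is a triangulation of the Klein bottle.)

Hence the Betti numbers are b_0 = 1, b_1 = 1, b_2 = 0.

b_0 = 1, b_1 = 1, b_2 = 0.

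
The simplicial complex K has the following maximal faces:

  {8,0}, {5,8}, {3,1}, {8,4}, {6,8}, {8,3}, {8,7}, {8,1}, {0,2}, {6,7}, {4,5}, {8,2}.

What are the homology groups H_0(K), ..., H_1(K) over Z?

Take the total order 0 < 1 < 2 < 3 < 4 < 5 < 6 < 7 < 8 on the vertex set. Then K (dimension 1) consists of the simplices:

  0-simplices (9): [0], [1], [2], [3], [4], [5], [6], [7], [8]
  1-simplices (12): [0,2], [0,8], [1,3], [1,8], [2,8], [3,8], [4,5], [4,8], [5,8], [6,7], [6,8], [7,8]

so the chain groups are C_0 ≅ Z^9, C_1 ≅ Z^12.

∂_1: C_1 → C_0 sends each edge [p,q] (with p < q) to q − p.
This gives a 9×12 integer matrix of rank 8; reducing to Smith normal form yields diagonal entries (1,1,1,1,1,1,1,1).

Reading off H_k = ker ∂_k / im ∂_{k+1}:

  H_0: rank C_0 − rank ∂_1 = 9 − 8 = 1, and the invariant factors of ∂_1 are all 1, so H_0 = Z.
  H_1: rank ker ∂_1 − rank ∂_2 = (12 − 8) − 0 = 4, and there is no ∂_2, so H_1 = Z^4.

As a check, the Euler characteristic is 9 − 12 = -3, which agrees with 1 − 4 = -3.

H_0 ≅ Z,  H_1 ≅ Z^4.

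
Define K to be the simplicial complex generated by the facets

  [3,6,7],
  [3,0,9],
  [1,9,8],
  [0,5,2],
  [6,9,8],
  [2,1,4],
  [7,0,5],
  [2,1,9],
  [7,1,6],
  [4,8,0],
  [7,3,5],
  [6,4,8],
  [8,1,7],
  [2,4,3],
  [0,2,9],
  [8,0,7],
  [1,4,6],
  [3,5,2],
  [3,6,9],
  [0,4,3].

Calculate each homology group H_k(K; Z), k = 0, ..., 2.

We work with the vertex ordering 0 < 1 < 2 < 3 < 4 < 5 < 6 < 7 < 8 < 9. The simplices of K, each written with vertices in increasing order, are:

  0-simplices (10): [0], [1], [2], [3], [4], [5], [6], [7], [8], [9]
  1-simplices (30): (30 of them)
  2-simplices (20): (20 of them)

giving chain groups C_0 ≅ Z^10, C_1 ≅ Z^30, C_2 ≅ Z^20.

Boundary ∂_1: C_1 → C_0 maps an edge to its endpoints' difference, ∂[p,q] = q − p. For instance
  ∂[0,4] = [4] − [0].
This gives a 10×30 integer matrix of rank 9; reducing to Smith normal form yields diagonal entries (1,1,1,1,1,1,1,1,1).

Boundary ∂_2: C_2 → C_1 sends each 2-simplex [p,q,r] to [q,r] − [p,r] + [p,q]. For instance
  ∂[0,3,4] = [3,4] − [0,4] + [0,3],
  ∂[1,4,6] = [4,6] − [1,6] + [1,4].
As a 30×20 matrix over Z this has rank 20, with invariant factors (1,1,1,1,1,1,1,1,1,1,1,1,1,1,1,1,1,1,1,2).

From H_k ≅ ker(∂_k) / im(∂_{k+1}) we obtain:

  H_0: rank C_0 − rank ∂_1 = 10 − 9 = 1, and the invariant factors of ∂_1 are all 1, so H_0 ≅ Z.
  H_1: rank ker ∂_1 − rank ∂_2 = (30 − 9) − 20 = 1, and ∂_2 has invariant factor 2 > 1, so H_1 ≅ Z ⊕ Z/2.
  H_2: rank ker ∂_2 − rank ∂_3 = (20 − 20) − 0 = 0, and there is no ∂_3, so H_2 ≅ 0.

H_0 = Z,  H_1 = Z ⊕ Z/2,  H_2 = 0.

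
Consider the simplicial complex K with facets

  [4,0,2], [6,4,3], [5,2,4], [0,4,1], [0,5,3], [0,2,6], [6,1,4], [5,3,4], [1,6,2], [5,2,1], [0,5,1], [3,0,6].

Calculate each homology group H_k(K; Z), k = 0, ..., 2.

H_0 ≅ Z,  H_1 ≅ Z/2Z,  H_2 = 0.

Order the vertices as 0 < 1 < 2 < 3 < 4 < 5 < 6. Listing each simplex with vertices in this order, K has dimension 2 with simplices:

  0-simplices (7): [0], [1], [2], [3], [4], [5], [6]
  1-simplices (18): [0,1], [0,2], [0,3], [0,4], [0,5], [0,6], [1,2], [1,4], [1,5], [1,6], [2,4], [2,5], [2,6], [3,4], [3,5], [3,6], [4,5], [4,6]
  2-simplices (12): [0,1,4], [0,1,5], [0,2,4], [0,2,6], [0,3,5], [0,3,6], [1,2,5], [1,2,6], [1,4,6], [2,4,5], [3,4,5], [3,4,6]

Hence C_0 ≅ Z^7, C_1 ≅ Z^18, C_2 ≅ Z^12.

Boundary ∂_1: C_1 → C_0 is given by ∂[p,q] = [q] − [p]. For instance
  ∂[3,5] = [5] − [3].
This gives a 7×18 integer matrix of rank 6; reducing to Smith normal form yields diagonal entries (1,1,1,1,1,1).

Boundary ∂_2: C_2 → C_1 maps a triangle to the signed sum of its edges. For instance
  ∂[3,4,5] = [4,5] − [3,5] + [3,4],
  ∂[1,2,5] = [2,5] − [1,5] + [1,2].
The resulting 18×12 matrix has rank 12, and its Smith normal form has invariant factors (1,1,1,1,1,1,1,1,1,1,1,2).

Computing H_k = (kernel of ∂_k) / (image of ∂_{k+1}):

  H_0: rank C_0 − rank ∂_1 = 7 − 6 = 1, and the invariant factors of ∂_1 are all 1, so H_0 = Z.
  H_1: rank ker ∂_1 − rank ∂_2 = (18 − 6) − 12 = 0, and ∂_2 has invariant factor 2 > 1, so H_1 = Z/2Z.
  H_2: rank ker ∂_2 − rank ∂_3 = (12 − 12) − 0 = 0, and there is no ∂_3, so H_2 = 0.

As a check, the Euler characteristic is 7 − 18 + 12 = 1, which agrees with 1 − 0 + 0 = 1.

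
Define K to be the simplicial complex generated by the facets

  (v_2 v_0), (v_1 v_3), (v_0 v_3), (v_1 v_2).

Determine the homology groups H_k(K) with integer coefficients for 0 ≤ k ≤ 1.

Fix the vertex order v_0 < v_1 < v_2 < v_3 and write every simplex with vertices in increasing order. Then dim K = 1 and the simplices of K are:

  0-simplices (4): [v_0], [v_1], [v_2], [v_3]
  1-simplices (4): [v_0,v_2], [v_0,v_3], [v_1,v_2], [v_1,v_3]

giving chain groups C_0 ≅ Z^4, C_1 ≅ Z^4.

∂_1: C_1 → C_0 is given by ∂[p,q] = [q] − [p].
This gives a 4×4 integer matrix of rank 3; reducing to Smith normal form yields diagonal entries (1,1,1).

Computing H_k = (kernel of ∂_k) / (image of ∂_{k+1}):

  H_0: rank C_0 − rank ∂_1 = 4 − 3 = 1, and the invariant factors of ∂_1 are all 1, so H_0 ≅ Z.
  H_1: rank ker ∂_1 − rank ∂_2 = (4 − 3) − 0 = 1, and there is no ∂_2, so H_1 ≅ Z.

As a check, the Euler characteristic is 4 − 4 = 0, which agrees with 1 − 1 = 0.

H_0 = Z,  H_1 = Z.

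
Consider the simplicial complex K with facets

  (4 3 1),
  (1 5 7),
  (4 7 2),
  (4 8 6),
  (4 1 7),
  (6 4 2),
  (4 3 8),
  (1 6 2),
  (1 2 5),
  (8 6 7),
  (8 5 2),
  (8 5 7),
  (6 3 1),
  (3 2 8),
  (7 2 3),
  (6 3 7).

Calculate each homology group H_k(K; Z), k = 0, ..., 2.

H_0 = Z,  H_1 = Z^2,  H_2 = Z.

We work with the vertex ordering 1 < 2 < 3 < 4 < 5 < 6 < 7 < 8. The simplices of K, each written with vertices in increasing order, are:

  0-simplices (8): [1], [2], [3], [4], [5], [6], [7], [8]
  1-simplices (24): (24 of them)
  2-simplices (16): [1,2,5], [1,2,6], [1,3,4], [1,3,6], [1,4,7], [1,5,7], [2,3,7], [2,3,8], [2,4,6], [2,4,7], [2,5,8], [3,4,8], [3,6,7], [4,6,8], [5,7,8], [6,7,8]

giving chain groups C_0 ≅ Z^8, C_1 ≅ Z^24, C_2 ≅ Z^16.

∂_1: C_1 → C_0 is given by ∂[p,q] = [q] − [p]. For instance
  ∂[6,7] = [7] − [6].
The resulting 8×24 matrix has rank 7, and its Smith normal form has invariant factors (1,1,1,1,1,1,1).

Boundary ∂_2: C_2 → C_1 acts by ∂[p,q,r] = [q,r] − [p,r] + [p,q]. For instance
  ∂[6,7,8] = [7,8] − [6,8] + [6,7],
  ∂[5,7,8] = [7,8] − [5,8] + [5,7].
The 24×16 boundary matrix has rank 15 and Smith normal form diag(1,1,1,1,1,1,1,1,1,1,1,1,1,1,1).

From H_k ≅ ker(∂_k) / im(∂_{k+1}) we obtain:

  H_0: rank C_0 − rank ∂_1 = 8 − 7 = 1, and the invariant factors of ∂_1 are all 1, so H_0 = Z.
  H_1: rank ker ∂_1 − rank ∂_2 = (24 − 7) − 15 = 2, and the invariant factors of ∂_2 are all 1, so H_1 = Z^2.
  H_2: rank ker ∂_2 − rank ∂_3 = (16 − 15) − 0 = 1, and there is no ∂_3, so H_2 = Z.

As a check, the Euler characteristic is 8 − 24 + 16 = 0, which agrees with 1 − 2 + 1 = 0.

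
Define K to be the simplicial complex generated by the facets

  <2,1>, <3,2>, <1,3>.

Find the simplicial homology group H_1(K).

K has 3 vertices, 3 edges.
rank ∂_1 = 2, rank ∂_2 = 0 ⇒ b_1 = 3 − 2 − 0 = 1. So H_1 = Z.

H_1 ≅ Z.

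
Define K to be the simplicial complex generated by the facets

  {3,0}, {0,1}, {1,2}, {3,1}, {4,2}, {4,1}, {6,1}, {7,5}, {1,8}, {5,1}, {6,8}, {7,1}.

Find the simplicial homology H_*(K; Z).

Fix the vertex order 0 < 1 < 2 < 3 < 4 < 5 < 6 < 7 < 8 and write every simplex with vertices in increasing order. Then dim K = 1 and the simplices of K are:

  0-simplices (9): [0], [1], [2], [3], [4], [5], [6], [7], [8]
  1-simplices (12): [0,1], [0,3], [1,2], [1,3], [1,4], [1,5], [1,6], [1,7], [1,8], [2,4], [5,7], [6,8]

so the chain groups are C_0 ≅ Z^9, C_1 ≅ Z^12.

∂_1: C_1 → C_0 is given by ∂[p,q] = [q] − [p]. For instance
  ∂[1,3] = [3] − [1].
The 9×12 boundary matrix has rank 8 and Smith normal form diag(1,1,1,1,1,1,1,1).

Now H_k = ker ∂_k / im ∂_{k+1}, so:

  H_0: rank C_0 − rank ∂_1 = 9 − 8 = 1, and the invariant factors of ∂_1 are all 1, so H_0 ≅ Z.
  H_1: rank ker ∂_1 − rank ∂_2 = (12 − 8) − 0 = 4, and there is no ∂_2, so H_1 ≅ Z^4.

As a check, the Euler characteristic is 9 − 12 = -3, which agrees with 1 − 4 = -3.
(K is a triangulation of a wedge of 4 circles.)

H_0 = Z,  H_1 = Z^4.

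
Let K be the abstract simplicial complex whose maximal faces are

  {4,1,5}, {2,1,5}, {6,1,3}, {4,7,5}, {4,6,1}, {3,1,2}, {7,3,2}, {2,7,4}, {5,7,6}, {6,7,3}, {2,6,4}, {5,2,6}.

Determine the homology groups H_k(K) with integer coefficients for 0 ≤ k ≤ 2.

H_0 = Z,  H_1 = Z/2,  H_2 = 0.

Fix the vertex order 1 < 2 < 3 < 4 < 5 < 6 < 7 and write every simplex with vertices in increasing order. Then dim K = 2 and the simplices of K are:

  0-simplices (7): [1], [2], [3], [4], [5], [6], [7]
  1-simplices (18): [1,2], [1,3], [1,4], [1,5], [1,6], [2,3], [2,4], [2,5], [2,6], [2,7], [3,6], [3,7], [4,5], [4,6], [4,7], [5,6], [5,7], [6,7]
  2-simplices (12): [1,2,3], [1,2,5], [1,3,6], [1,4,5], [1,4,6], [2,3,7], [2,4,6], [2,4,7], [2,5,6], [3,6,7], [4,5,7], [5,6,7]

Hence C_0 ≅ Z^7, C_1 ≅ Z^18, C_2 ≅ Z^12.

Boundary ∂_1: C_1 → C_0 maps an edge to its endpoints' difference, ∂[p,q] = q − p. For instance
  ∂[4,5] = [5] − [4].
This gives a 7×18 integer matrix of rank 6; reducing to Smith normal form yields diagonal entries (1,1,1,1,1,1).

The boundary map ∂_2: C_2 → C_1 sends each 2-simplex [p,q,r] to [q,r] − [p,r] + [p,q]. For instance
  ∂[2,4,7] = [4,7] − [2,7] + [2,4],
  ∂[1,2,5] = [2,5] − [1,5] + [1,2].
The resulting 18×12 matrix has rank 12, and its Smith normal form has invariant factors (1,1,1,1,1,1,1,1,1,1,1,2).

From H_k ≅ ker(∂_k) / im(∂_{k+1}) we obtain:

  H_0: rank C_0 − rank ∂_1 = 7 − 6 = 1, and the invariant factors of ∂_1 are all 1, so H_0 ≅ Z.
  H_1: rank ker ∂_1 − rank ∂_2 = (18 − 6) − 12 = 0, and ∂_2 has invariant factor 2 > 1, so H_1 ≅ Z/2.
  H_2: rank ker ∂_2 − rank ∂_3 = (12 − 12) − 0 = 0, and there is no ∂_3, so H_2 ≅ 0.

(K is a triangulation of the real projective plane RP^2.)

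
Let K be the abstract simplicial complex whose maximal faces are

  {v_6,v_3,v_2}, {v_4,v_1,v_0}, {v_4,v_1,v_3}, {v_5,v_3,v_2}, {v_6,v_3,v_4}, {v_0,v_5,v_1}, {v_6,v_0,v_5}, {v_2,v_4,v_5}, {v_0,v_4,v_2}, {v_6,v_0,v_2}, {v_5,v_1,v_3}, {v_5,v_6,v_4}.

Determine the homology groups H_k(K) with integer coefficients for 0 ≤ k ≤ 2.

Fix the vertex order v_0 < v_1 < v_2 < v_3 < v_4 < v_5 < v_6 and write every simplex with vertices in increasing order. Then dim K = 2 and the simplices of K are:

  0-simplices (7): [v_0], [v_1], [v_2], [v_3], [v_4], [v_5], [v_6]
  1-simplices (18): (18 of them)
  2-simplices (12): (12 of them)

giving chain groups C_0 ≅ Z^7, C_1 ≅ Z^18, C_2 ≅ Z^12.

Boundary ∂_1: C_1 → C_0 maps an edge to its endpoints' difference, ∂[p,q] = q − p. For instance
  ∂[v_0,v_4] = [v_4] − [v_0].
The 7×18 boundary matrix has rank 6 and Smith normal form diag(1,1,1,1,1,1).

∂_2: C_2 → C_1 sends each 2-simplex [p,q,r] to [q,r] − [p,r] + [p,q]. For instance
  ∂[v_1,v_3,v_5] = [v_3,v_5] − [v_1,v_5] + [v_1,v_3],
  ∂[v_0,v_1,v_5] = [v_1,v_5] − [v_0,v_5] + [v_0,v_1].
As a 18×12 matrix over Z this has rank 12, with invariant factors (1,1,1,1,1,1,1,1,1,1,1,2).

Computing H_k = (kernel of ∂_k) / (image of ∂_{k+1}):

  H_0: rank C_0 − rank ∂_1 = 7 − 6 = 1, and the invariant factors of ∂_1 are all 1, so H_0 = Z.
  H_1: rank ker ∂_1 − rank ∂_2 = (18 − 6) − 12 = 0, and ∂_2 has invariant factor 2 > 1, so H_1 = Z_2.
  H_2: rank ker ∂_2 − rank ∂_3 = (12 − 12) − 0 = 0, and there is no ∂_3, so H_2 = 0.

As a check, the Euler characteristic is 7 − 18 + 12 = 1, which agrees with 1 − 0 + 0 = 1.

H_0 ≅ Z,  H_1 ≅ Z_2,  H_2 = 0.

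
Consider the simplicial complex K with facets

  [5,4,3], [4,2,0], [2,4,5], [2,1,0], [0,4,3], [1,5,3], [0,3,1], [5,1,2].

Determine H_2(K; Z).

H_2 ≅ Z.

Order the vertices as 0 < 1 < 2 < 3 < 4 < 5. Listing each simplex with vertices in this order, K has dimension 2 with simplices:

  0-simplices (6): [0], [1], [2], [3], [4], [5]
  1-simplices (12): [0,1], [0,2], [0,3], [0,4], [1,2], [1,3], [1,5], [2,4], [2,5], [3,4], [3,5], [4,5]
  2-simplices (8): [0,1,2], [0,1,3], [0,2,4], [0,3,4], [1,2,5], [1,3,5], [2,4,5], [3,4,5]

so the chain groups are C_0 ≅ Z^6, C_1 ≅ Z^12, C_2 ≅ Z^8.

The boundary map ∂_1: C_1 → C_0 sends each edge [p,q] (with p < q) to q − p. For instance
  ∂[0,3] = [3] − [0].
This gives a 6×12 integer matrix of rank 5; reducing to Smith normal form yields diagonal entries (1,1,1,1,1).

∂_2: C_2 → C_1 sends each 2-simplex [p,q,r] to [q,r] − [p,r] + [p,q]. For instance
  ∂[1,3,5] = [3,5] − [1,5] + [1,3],
  ∂[0,3,4] = [3,4] − [0,4] + [0,3].
This gives a 12×8 integer matrix of rank 7; reducing to Smith normal form yields diagonal entries (1,1,1,1,1,1,1).

Computing H_k = (kernel of ∂_k) / (image of ∂_{k+1}):

  H_2: rank ker ∂_2 − rank ∂_3 = (8 − 7) − 0 = 1, and there is no ∂_3, so H_2 ≅ Z.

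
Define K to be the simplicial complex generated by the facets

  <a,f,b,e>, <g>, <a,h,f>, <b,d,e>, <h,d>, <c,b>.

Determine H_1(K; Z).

Order the vertices as a < b < c < d < e < f < g < h. Listing each simplex with vertices in this order, K has dimension 3 with simplices:

  0-simplices (8): a, b, c, d, e, f, g, h
  1-simplices (12): ab, ae, af, ah, bc, bd, be, bf, de, dh, ef, fh
  2-simplices (6): abe, abf, aef, afh, bde, bef
  3-simplices (1): abef

giving chain groups C_0 ≅ Z^8, C_1 ≅ Z^12, C_2 ≅ Z^6, C_3 ≅ Z^1.

∂_1: C_1 → C_0 sends each edge [p,q] (with p < q) to q − p. For instance
  ∂ab = b − a.
The resulting 8×12 matrix has rank 6, and its Smith normal form has invariant factors (1,1,1,1,1,1).

∂_2: C_2 → C_1 acts by ∂[p,q,r] = [q,r] − [p,r] + [p,q]. For instance
  ∂afh = fh − ah + af,
  ∂abf = bf − af + ab.
The 12×6 boundary matrix has rank 5 and Smith normal form diag(1,1,1,1,1).

∂_3: C_3 → C_2 sends each 3-simplex σ to the alternating sum Σ_i (−1)^i (σ with its i-th vertex removed). For instance
  ∂abef = bef − aef + abf − abe.
The 6×1 boundary matrix has rank 1 and Smith normal form diag(1).

Computing H_k = (kernel of ∂_k) / (image of ∂_{k+1}):

  H_1: rank ker ∂_1 − rank ∂_2 = (12 − 6) − 5 = 1, and the invariant factors of ∂_2 are all 1, so H_1 = Z.

H_1 ≅ Z.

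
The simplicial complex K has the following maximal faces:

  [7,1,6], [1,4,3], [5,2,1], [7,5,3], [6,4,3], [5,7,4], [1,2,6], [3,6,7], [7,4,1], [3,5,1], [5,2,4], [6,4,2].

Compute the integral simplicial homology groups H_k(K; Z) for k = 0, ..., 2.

H_0 ≅ Z,  H_1 ≅ Z_2,  H_2 = 0.

K has 7 vertices, 18 edges, 12 triangles.
rank ∂_0 = 0, rank ∂_1 = 6 ⇒ b_0 = 7 − 0 − 6 = 1; all invariant factors of ∂_1 are 1 so no torsion. So H_0 ≅ Z.
rank ∂_1 = 6, rank ∂_2 = 12 ⇒ b_1 = 18 − 6 − 12 = 0; ∂_2 has invariant factor(s) [2] giving torsion. So H_1 ≅ Z_2.
rank ∂_2 = 12, rank ∂_3 = 0 ⇒ b_2 = 12 − 12 − 0 = 0. So H_2 ≅ 0.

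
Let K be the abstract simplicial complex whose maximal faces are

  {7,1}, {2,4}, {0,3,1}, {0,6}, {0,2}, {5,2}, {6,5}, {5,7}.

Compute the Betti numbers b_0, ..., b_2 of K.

Order the vertices as 0 < 1 < 2 < 3 < 4 < 5 < 6 < 7. Listing each simplex with vertices in this order, K has dimension 2 with simplices:

  0-simplices (8): [0], [1], [2], [3], [4], [5], [6], [7]
  1-simplices (10): [0,1], [0,2], [0,3], [0,6], [1,3], [1,7], [2,4], [2,5], [5,6], [5,7]
  2-simplices (1): [0,1,3]

Hence C_0 ≅ Z^8, C_1 ≅ Z^10, C_2 ≅ Z^1.

Boundary ∂_1: C_1 → C_0 maps an edge to its endpoints' difference, ∂[p,q] = q − p.
The resulting 8×10 matrix has rank 7, and its Smith normal form has invariant factors (1,1,1,1,1,1,1).

The boundary map ∂_2: C_2 → C_1 sends each 2-simplex [p,q,r] to [q,r] − [p,r] + [p,q]. For instance
  ∂[0,1,3] = [1,3] − [0,3] + [0,1].
The 10×1 boundary matrix has rank 1 and Smith normal form diag(1).

Computing H_k = (kernel of ∂_k) / (image of ∂_{k+1}):

  H_0: rank C_0 − rank ∂_1 = 8 − 7 = 1, and the invariant factors of ∂_1 are all 1, so H_0 ≅ Z.
  H_1: rank ker ∂_1 − rank ∂_2 = (10 − 7) − 1 = 2, and the invariant factors of ∂_2 are all 1, so H_1 ≅ Z^2.
  H_2: rank ker ∂_2 − rank ∂_3 = (1 − 1) − 0 = 0, and there is no ∂_3, so H_2 ≅ 0.

Hence the Betti numbers are b_0 = 1, b_1 = 2, b_2 = 0.

b_0 = 1, b_1 = 2, b_2 = 0.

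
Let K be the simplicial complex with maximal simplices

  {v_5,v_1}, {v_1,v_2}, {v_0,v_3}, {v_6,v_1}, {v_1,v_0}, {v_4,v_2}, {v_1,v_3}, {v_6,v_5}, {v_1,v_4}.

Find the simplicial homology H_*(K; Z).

H_0 ≅ Z,  H_1 ≅ Z^3.

Take the total order v_0 < v_1 < v_2 < v_3 < v_4 < v_5 < v_6 on the vertex set. Then K (dimension 1) consists of the simplices:

  0-simplices (7): [v_0], [v_1], [v_2], [v_3], [v_4], [v_5], [v_6]
  1-simplices (9): [v_0,v_1], [v_0,v_3], [v_1,v_2], [v_1,v_3], [v_1,v_4], [v_1,v_5], [v_1,v_6], [v_2,v_4], [v_5,v_6]

Hence C_0 ≅ Z^7, C_1 ≅ Z^9.

The boundary map ∂_1: C_1 → C_0 sends each edge [p,q] (with p < q) to q − p. For instance
  ∂[v_1,v_2] = [v_2] − [v_1].
The 7×9 boundary matrix has rank 6 and Smith normal form diag(1,1,1,1,1,1).

Reading off H_k = ker ∂_k / im ∂_{k+1}:

  H_0: rank C_0 − rank ∂_1 = 7 − 6 = 1, and the invariant factors of ∂_1 are all 1, so H_0 = Z.
  H_1: rank ker ∂_1 − rank ∂_2 = (9 − 6) − 0 = 3, and there is no ∂_2, so H_1 = Z^3.

As a check, the Euler characteristic is 7 − 9 = -2, which agrees with 1 − 3 = -2.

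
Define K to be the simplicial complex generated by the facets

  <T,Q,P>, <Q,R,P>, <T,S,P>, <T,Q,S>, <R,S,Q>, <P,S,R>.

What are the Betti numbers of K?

b_0 = 1, b_1 = 0, b_2 = 1.

K has 5 vertices, 9 edges, 6 triangles.
rank ∂_0 = 0, rank ∂_1 = 4 ⇒ b_0 = 5 − 0 − 4 = 1; all invariant factors of ∂_1 are 1 so no torsion. So H_0 = Z.
rank ∂_1 = 4, rank ∂_2 = 5 ⇒ b_1 = 9 − 4 − 5 = 0; all invariant factors of ∂_2 are 1 so no torsion. So H_1 = 0.
rank ∂_2 = 5, rank ∂_3 = 0 ⇒ b_2 = 6 − 5 − 0 = 1. So H_2 = Z.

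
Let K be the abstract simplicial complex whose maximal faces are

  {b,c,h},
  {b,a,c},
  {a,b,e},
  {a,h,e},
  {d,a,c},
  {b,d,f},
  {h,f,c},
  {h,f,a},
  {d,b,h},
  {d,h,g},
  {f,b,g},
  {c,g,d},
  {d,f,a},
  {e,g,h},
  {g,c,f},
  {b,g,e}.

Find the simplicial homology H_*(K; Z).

H_0 = Z,  H_1 = Z^2,  H_2 = Z.

Take the total order a < b < c < d < e < f < g < h on the vertex set. Then K (dimension 2) consists of the simplices:

  0-simplices (8): a, b, c, d, e, f, g, h
  1-simplices (24): ab, ac, ad, ae, af, ah, bc, bd, be, bf, bg, bh, cd, cf, cg, ch, df, dg, dh, eg, eh, fg, fh, gh
  2-simplices (16): abc, abe, acd, adf, aeh, afh, bch, bdf, bdh, beg, bfg, cdg, cfg, cfh, dgh, egh

giving chain groups C_0 ≅ Z^8, C_1 ≅ Z^24, C_2 ≅ Z^16.

∂_1: C_1 → C_0 maps an edge to its endpoints' difference, ∂[p,q] = q − p. For instance
  ∂fg = g − f.
The 8×24 boundary matrix has rank 7 and Smith normal form diag(1,1,1,1,1,1,1).

∂_2: C_2 → C_1 acts by ∂[p,q,r] = [q,r] − [p,r] + [p,q]. For instance
  ∂cfh = fh − ch + cf,
  ∂dgh = gh − dh + dg.
This gives a 24×16 integer matrix of rank 15; reducing to Smith normal form yields diagonal entries (1,1,1,1,1,1,1,1,1,1,1,1,1,1,1).

Reading off H_k = ker ∂_k / im ∂_{k+1}:

  H_0: rank C_0 − rank ∂_1 = 8 − 7 = 1, and the invariant factors of ∂_1 are all 1, so H_0 = Z.
  H_1: rank ker ∂_1 − rank ∂_2 = (24 − 7) − 15 = 2, and the invariant factors of ∂_2 are all 1, so H_1 = Z^2.
  H_2: rank ker ∂_2 − rank ∂_3 = (16 − 15) − 0 = 1, and there is no ∂_3, so H_2 = Z.

(K is a triangulation of the torus T^2.)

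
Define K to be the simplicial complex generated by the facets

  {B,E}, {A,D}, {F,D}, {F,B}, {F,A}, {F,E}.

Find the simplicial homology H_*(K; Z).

H_0 ≅ Z,  H_1 ≅ Z^2.

K has 5 vertices, 6 edges.
rank ∂_0 = 0, rank ∂_1 = 4 ⇒ b_0 = 5 − 0 − 4 = 1; all invariant factors of ∂_1 are 1 so no torsion. So H_0 = Z.
rank ∂_1 = 4, rank ∂_2 = 0 ⇒ b_1 = 6 − 4 − 0 = 2. So H_1 = Z^2.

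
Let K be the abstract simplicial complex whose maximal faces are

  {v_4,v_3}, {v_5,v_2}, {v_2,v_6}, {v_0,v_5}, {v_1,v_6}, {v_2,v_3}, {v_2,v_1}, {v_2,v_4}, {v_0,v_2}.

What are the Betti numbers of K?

We work with the vertex ordering v_0 < v_1 < v_2 < v_3 < v_4 < v_5 < v_6. The simplices of K, each written with vertices in increasing order, are:

  0-simplices (7): [v_0], [v_1], [v_2], [v_3], [v_4], [v_5], [v_6]
  1-simplices (9): [v_0,v_2], [v_0,v_5], [v_1,v_2], [v_1,v_6], [v_2,v_3], [v_2,v_4], [v_2,v_5], [v_2,v_6], [v_3,v_4]

so the chain groups are C_0 ≅ Z^7, C_1 ≅ Z^9.

∂_1: C_1 → C_0 maps an edge to its endpoints' difference, ∂[p,q] = q − p. For instance
  ∂[v_2,v_3] = [v_3] − [v_2].
This gives a 7×9 integer matrix of rank 6; reducing to Smith normal form yields diagonal entries (1,1,1,1,1,1).

From H_k ≅ ker(∂_k) / im(∂_{k+1}) we obtain:

  H_0: rank C_0 − rank ∂_1 = 7 − 6 = 1, and the invariant factors of ∂_1 are all 1, so H_0 ≅ Z.
  H_1: rank ker ∂_1 − rank ∂_2 = (9 − 6) − 0 = 3, and there is no ∂_2, so H_1 ≅ Z^3.

(K is a triangulation of a wedge of 3 circles.)

Hence the Betti numbers are b_0 = 1, b_1 = 3.

b_0 = 1, b_1 = 3.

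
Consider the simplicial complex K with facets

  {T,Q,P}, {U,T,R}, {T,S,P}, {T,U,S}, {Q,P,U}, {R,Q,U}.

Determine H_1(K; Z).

H_1 ≅ Z.

We work with the vertex ordering P < Q < R < S < T < U. The simplices of K, each written with vertices in increasing order, are:

  0-simplices (6): P, Q, R, S, T, U
  1-simplices (12): PQ, PS, PT, PU, QR, QT, QU, RT, RU, ST, SU, TU
  2-simplices (6): PQT, PQU, PST, QRU, RTU, STU

giving chain groups C_0 ≅ Z^6, C_1 ≅ Z^12, C_2 ≅ Z^6.

∂_1: C_1 → C_0 sends each edge [p,q] (with p < q) to q − p.
The 6×12 boundary matrix has rank 5 and Smith normal form diag(1,1,1,1,1).

Boundary ∂_2: C_2 → C_1 sends each 2-simplex [p,q,r] to [q,r] − [p,r] + [p,q]. For instance
  ∂QRU = RU − QU + QR,
  ∂PQU = QU − PU + PQ.
This gives a 12×6 integer matrix of rank 6; reducing to Smith normal form yields diagonal entries (1,1,1,1,1,1).

Reading off H_k = ker ∂_k / im ∂_{k+1}:

  H_1: rank ker ∂_1 − rank ∂_2 = (12 − 5) − 6 = 1, and the invariant factors of ∂_2 are all 1, so H_1 ≅ Z.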